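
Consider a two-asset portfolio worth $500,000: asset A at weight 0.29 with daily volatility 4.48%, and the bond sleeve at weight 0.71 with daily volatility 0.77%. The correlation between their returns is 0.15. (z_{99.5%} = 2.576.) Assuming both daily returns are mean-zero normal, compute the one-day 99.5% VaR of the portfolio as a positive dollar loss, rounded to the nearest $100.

σ_p² = 0.29²·4.48² + 0.71²·0.77² + 2·0.15·0.29·0.71·4.48·0.77 = 2.1999 (%²).
σ_p = √2.1999 = 1.483%.
VaR = 2.576 × 1.483% = 3.820%; on $500,000 that is $19,100.

$19,100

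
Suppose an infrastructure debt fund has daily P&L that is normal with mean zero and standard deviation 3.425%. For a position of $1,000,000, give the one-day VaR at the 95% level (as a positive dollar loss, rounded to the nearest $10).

$56,340

At 95% one-sided, z = 1.645.
VaR = z·σ = 1.645 × 3.425% = 5.634%.
On $1,000,000: 0.05634 × $1,000,000 = $56,340.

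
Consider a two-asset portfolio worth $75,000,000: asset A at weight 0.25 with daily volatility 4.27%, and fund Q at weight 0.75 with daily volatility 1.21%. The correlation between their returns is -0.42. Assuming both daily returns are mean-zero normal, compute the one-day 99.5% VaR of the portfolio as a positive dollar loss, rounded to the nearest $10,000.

$2,070,000

σ_p² = 0.25²·4.27² + 0.75²·1.21² + 2·-0.42·0.25·0.75·4.27·1.21 = 1.1494 (%²).
σ_p = √1.1494 = 1.072%.
At 99.5%, z = 2.576.
VaR = 2.576 × 1.072% = 2.761%; on $75,000,000 that is $2,070,750.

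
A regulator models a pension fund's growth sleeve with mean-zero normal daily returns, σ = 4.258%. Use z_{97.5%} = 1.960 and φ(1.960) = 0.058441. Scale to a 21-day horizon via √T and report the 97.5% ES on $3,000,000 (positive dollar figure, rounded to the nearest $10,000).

$1,370,000

σ_{21d} = 4.258% × √21 = 19.513%.
ES multiplier = φ(z)/(1−α) = 0.058441/0.025 = 2.338.
ES = 19.513% × 2.338 = 45.621%; on $3,000,000: $1,368,630.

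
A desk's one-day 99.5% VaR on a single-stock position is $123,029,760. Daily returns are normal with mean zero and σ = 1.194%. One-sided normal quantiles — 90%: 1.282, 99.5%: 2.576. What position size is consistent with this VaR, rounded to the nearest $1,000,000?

VaR as a fraction of value: z·σ = 2.576 × 1.194% = 3.07574%.
Position = $123,029,760 / 0.0307574 = $4,000,000,000.

$4,000,000,000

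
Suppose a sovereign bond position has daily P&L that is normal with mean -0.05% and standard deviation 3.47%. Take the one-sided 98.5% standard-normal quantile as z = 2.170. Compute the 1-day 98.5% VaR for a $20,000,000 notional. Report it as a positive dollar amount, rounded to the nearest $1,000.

$1,516,000

VaR = −μ + z·σ = −(-0.05%) + 2.170 × 3.47% = 7.580%.
On $20,000,000: 0.07580 × $20,000,000 = $1,516,000.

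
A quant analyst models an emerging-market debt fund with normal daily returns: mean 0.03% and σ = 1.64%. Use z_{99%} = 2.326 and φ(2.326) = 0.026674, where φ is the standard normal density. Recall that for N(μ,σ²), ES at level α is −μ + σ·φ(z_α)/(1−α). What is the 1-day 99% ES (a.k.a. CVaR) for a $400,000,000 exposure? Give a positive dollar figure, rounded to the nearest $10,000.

Tail multiplier: φ(z)/(1−α) = 0.026674 / 0.01 = 2.667.
ES = −(0.03%) + 1.64% × 2.667 = 4.344%.
On $400,000,000: 0.04344 × $400,000,000 = $17,376,000.

$17,380,000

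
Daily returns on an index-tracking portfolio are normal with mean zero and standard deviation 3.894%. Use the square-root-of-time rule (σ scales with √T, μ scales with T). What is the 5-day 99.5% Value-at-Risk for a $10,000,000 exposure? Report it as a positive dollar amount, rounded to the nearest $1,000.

$2,243,000

At 99.5%, z = 2.576.
σ_{5d} = 3.894% × √5 = 8.707%.
VaR = 2.576 × 8.707% = 22.429%.
On $10,000,000: 0.22429 × $10,000,000 = $2,242,900.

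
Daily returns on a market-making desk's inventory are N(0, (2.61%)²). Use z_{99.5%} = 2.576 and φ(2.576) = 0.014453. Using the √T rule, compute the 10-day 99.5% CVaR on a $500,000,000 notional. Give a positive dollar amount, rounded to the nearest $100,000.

σ_{10d} = 2.61% × √10 = 8.254%.
ES multiplier = φ(z)/(1−α) = 0.014453/0.005 = 2.891.
ES = 8.254% × 2.891 = 23.862%; on $500,000,000: $119,310,000.

$119,300,000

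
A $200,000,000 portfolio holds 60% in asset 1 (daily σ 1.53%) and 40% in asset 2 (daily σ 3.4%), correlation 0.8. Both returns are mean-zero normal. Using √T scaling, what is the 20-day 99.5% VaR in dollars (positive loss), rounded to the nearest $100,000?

$49,900,000

σ_p = √(0.6²·1.53² + 0.4²·3.4² + 2·0.8·0.6·0.4·1.53·3.4) = 2.166%.
σ_{20d} = 2.166% × √20 = 9.687%.
z(99.5%) = 2.576.
VaR = 2.576 × 9.687% = 24.954%; on $200,000,000 that is $49,908,000.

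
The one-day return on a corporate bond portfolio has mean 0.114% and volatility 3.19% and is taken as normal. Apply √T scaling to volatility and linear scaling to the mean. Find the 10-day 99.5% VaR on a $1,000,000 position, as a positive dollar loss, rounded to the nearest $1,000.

$248,000

At 99.5%, z = 2.576.
σ_{10d} = 3.19% × √10 = 10.088%; μ_{10d} = 10 × 0.114% = 1.140%.
VaR = −(1.140%) + 2.576 × 10.088% = 24.847%.
On $1,000,000: 0.24847 × $1,000,000 = $248,470.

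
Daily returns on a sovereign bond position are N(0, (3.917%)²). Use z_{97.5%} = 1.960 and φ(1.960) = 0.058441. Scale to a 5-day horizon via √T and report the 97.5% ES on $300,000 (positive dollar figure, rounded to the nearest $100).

σ_{5d} = 3.917% × √5 = 8.759%.
ES multiplier = φ(z)/(1−α) = 0.058441/0.025 = 2.338.
ES = 8.759% × 2.338 = 20.479%; on $300,000: $61,437.

$61,400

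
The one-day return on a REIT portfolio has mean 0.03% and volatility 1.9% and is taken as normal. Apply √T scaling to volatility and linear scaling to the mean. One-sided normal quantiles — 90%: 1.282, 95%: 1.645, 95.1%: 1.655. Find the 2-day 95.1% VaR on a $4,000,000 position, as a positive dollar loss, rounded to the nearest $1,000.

$175,000

σ_{2d} = 1.9% × √2 = 2.687%; μ_{2d} = 2 × 0.03% = 0.060%.
VaR = −(0.060%) + 1.655 × 2.687% = 4.387%.
On $4,000,000: 0.04387 × $4,000,000 = $175,480.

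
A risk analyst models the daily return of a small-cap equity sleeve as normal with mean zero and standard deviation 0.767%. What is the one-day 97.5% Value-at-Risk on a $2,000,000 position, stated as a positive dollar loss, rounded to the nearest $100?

At 97.5% one-sided, z = 1.960.
VaR = z·σ = 1.960 × 0.767% = 1.503%.
On $2,000,000: 0.01503 × $2,000,000 = $30,060.

$30,100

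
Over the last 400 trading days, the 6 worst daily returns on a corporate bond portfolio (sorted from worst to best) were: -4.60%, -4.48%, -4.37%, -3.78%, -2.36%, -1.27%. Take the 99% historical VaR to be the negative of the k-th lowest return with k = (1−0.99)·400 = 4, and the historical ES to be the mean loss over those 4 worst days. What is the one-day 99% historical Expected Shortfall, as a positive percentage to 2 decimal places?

4.31%

The 4 worst returns sum to -17.23%.
ES = −(-17.23%) / 4 = 4.3075% ≈ 4.31%.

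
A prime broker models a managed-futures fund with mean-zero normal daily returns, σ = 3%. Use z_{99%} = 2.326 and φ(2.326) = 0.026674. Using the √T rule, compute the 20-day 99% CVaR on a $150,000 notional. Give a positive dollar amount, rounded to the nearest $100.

σ_{20d} = 3% × √20 = 13.416%.
ES multiplier = φ(z)/(1−α) = 0.026674/0.01 = 2.667.
ES = 13.416% × 2.667 = 35.780%; on $150,000: $53,670.

$53,700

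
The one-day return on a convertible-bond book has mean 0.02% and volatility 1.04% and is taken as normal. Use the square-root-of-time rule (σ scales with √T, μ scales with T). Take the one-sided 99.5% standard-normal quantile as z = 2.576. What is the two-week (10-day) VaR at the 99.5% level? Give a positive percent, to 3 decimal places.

σ_{10d} = 1.04% × √10 = 3.289%; μ_{10d} = 10 × 0.02% = 0.200%.
VaR = −(0.200%) + 2.576 × 3.289% = 8.272%.

8.272%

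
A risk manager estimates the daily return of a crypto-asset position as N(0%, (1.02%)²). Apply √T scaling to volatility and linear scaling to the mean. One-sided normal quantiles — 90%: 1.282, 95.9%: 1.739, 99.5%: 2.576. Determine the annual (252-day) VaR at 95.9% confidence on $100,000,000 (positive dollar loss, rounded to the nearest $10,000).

$28,160,000

σ_{252d} = 1.02% × √252 = 16.192%.
VaR = 1.739 × 16.192% = 28.158%.
On $100,000,000: 0.28158 × $100,000,000 = $28,158,000.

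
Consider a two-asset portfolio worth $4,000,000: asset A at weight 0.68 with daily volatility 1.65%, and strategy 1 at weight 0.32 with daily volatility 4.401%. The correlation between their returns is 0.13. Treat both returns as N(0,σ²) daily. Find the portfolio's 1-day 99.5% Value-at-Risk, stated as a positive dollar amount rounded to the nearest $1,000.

σ_p² = 0.68²·1.65² + 0.32²·4.401² + 2·0.13·0.68·0.32·1.65·4.401 = 3.6531 (%²).
σ_p = √3.6531 = 1.911%.
At 99.5%, z = 2.576.
VaR = 2.576 × 1.911% = 4.923%; on $4,000,000 that is $196,920.

$197,000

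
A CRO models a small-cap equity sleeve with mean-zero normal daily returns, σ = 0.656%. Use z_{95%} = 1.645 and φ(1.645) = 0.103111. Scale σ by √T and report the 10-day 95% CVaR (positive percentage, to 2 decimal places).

4.28%

σ_{10d} = 0.656% × √10 = 2.074%.
ES multiplier = φ(z)/(1−α) = 0.103111/0.05 = 2.062.
ES = 2.074% × 2.062 = 4.277%.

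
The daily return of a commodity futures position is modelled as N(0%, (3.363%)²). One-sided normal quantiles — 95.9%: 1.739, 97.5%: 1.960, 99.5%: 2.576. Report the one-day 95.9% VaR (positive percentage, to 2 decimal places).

VaR = z·σ = 1.739 × 3.363% = 5.848%.

5.85%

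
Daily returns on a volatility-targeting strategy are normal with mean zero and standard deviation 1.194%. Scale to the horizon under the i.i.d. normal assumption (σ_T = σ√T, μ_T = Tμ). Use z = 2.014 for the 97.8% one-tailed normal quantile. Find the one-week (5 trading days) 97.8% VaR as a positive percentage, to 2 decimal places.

5.38%

σ_{5d} = 1.194% × √5 = 2.670%.
VaR = 2.014 × 2.670% = 5.377%.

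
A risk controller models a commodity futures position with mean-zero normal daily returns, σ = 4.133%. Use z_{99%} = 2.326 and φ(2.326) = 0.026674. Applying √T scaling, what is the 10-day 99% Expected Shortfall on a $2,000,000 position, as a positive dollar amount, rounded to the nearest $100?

$697,200

σ_{10d} = 4.133% × √10 = 13.070%.
ES multiplier = φ(z)/(1−α) = 0.026674/0.01 = 2.667.
ES = 13.070% × 2.667 = 34.858%; on $2,000,000: $697,160.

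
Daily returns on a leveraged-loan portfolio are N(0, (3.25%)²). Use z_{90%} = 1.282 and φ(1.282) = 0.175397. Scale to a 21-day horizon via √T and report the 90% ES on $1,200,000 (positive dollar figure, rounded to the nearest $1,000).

σ_{21d} = 3.25% × √21 = 14.893%.
ES multiplier = φ(z)/(1−α) = 0.175397/0.1 = 1.754.
ES = 14.893% × 1.754 = 26.122%; on $1,200,000: $313,464.

$313,000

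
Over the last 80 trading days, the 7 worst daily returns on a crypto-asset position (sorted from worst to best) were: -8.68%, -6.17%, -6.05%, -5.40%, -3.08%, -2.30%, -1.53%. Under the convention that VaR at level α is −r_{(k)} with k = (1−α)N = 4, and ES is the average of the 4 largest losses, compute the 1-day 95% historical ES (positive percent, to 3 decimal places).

6.575%

The 4 worst returns sum to -26.30%.
ES = −(-26.30%) / 4 = 6.575%.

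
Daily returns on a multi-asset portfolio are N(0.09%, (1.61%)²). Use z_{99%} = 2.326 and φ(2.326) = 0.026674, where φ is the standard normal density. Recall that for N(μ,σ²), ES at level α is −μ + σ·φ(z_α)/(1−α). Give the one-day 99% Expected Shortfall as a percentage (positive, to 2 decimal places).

4.20%

Tail multiplier: φ(z)/(1−α) = 0.026674 / 0.01 = 2.667.
ES = −(0.09%) + 1.61% × 2.667 = 4.204%.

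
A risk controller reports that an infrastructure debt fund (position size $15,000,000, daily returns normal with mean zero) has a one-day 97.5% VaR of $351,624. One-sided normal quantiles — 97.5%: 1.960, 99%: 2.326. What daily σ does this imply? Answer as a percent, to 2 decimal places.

1.20%

VaR as a fraction: $351,624 / $15,000,000 = 2.344%.
σ = VaR / z = 2.344% / 1.960 = 1.196%.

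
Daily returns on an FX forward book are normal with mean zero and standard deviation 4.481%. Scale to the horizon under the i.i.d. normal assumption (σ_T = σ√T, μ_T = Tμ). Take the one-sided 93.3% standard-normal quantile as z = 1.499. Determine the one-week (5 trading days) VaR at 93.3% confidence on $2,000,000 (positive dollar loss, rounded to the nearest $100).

σ_{5d} = 4.481% × √5 = 10.020%.
VaR = 1.499 × 10.020% = 15.020%.
On $2,000,000: 0.15020 × $2,000,000 = $300,400.

$300,400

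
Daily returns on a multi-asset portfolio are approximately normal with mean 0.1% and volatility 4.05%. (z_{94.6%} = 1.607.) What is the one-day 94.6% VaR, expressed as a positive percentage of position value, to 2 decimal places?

VaR = −μ + z·σ = −(0.1%) + 1.607 × 4.05% = 6.408%.

6.41%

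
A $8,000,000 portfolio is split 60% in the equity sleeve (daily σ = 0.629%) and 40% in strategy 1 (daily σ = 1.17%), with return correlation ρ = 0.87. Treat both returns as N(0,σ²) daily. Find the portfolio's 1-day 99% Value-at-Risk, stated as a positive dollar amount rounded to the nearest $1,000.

$152,000

σ_p² = 0.6²·0.629² + 0.4²·1.17² + 2·0.87·0.6·0.4·0.629·1.17 = 0.6688 (%²).
σ_p = √0.6688 = 0.818%.
At 99%, z = 2.326.
VaR = 2.326 × 0.818% = 1.903%; on $8,000,000 that is $152,240.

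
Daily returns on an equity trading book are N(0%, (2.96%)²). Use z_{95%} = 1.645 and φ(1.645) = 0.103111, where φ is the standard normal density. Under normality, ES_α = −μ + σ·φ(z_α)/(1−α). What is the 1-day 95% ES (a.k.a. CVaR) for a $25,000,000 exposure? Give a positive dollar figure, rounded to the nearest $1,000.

Tail multiplier: φ(z)/(1−α) = 0.103111 / 0.05 = 2.062.
ES = 2.96% × 2.062 = 6.104%.
On $25,000,000: 0.06104 × $25,000,000 = $1,526,000.

$1,526,000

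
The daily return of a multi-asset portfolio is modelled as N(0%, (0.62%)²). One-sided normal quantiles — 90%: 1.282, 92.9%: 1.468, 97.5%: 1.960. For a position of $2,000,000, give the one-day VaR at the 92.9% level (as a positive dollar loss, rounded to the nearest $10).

VaR = z·σ = 1.468 × 0.62% = 0.910%.
On $2,000,000: 0.00910 × $2,000,000 = $18,200.

$18,200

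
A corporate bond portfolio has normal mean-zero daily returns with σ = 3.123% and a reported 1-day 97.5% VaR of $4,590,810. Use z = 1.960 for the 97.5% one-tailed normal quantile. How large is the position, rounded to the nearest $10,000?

$75,000,000

VaR as a fraction of value: z·σ = 1.960 × 3.123% = 6.12108%.
Position = $4,590,810 / 0.0612108 = $75,000,000.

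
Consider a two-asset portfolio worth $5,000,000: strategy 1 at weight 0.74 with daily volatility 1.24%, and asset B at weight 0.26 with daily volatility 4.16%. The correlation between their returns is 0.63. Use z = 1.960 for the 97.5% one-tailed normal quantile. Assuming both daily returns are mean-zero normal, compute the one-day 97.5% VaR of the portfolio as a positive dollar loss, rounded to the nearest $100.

$177,000

σ_p² = 0.74²·1.24² + 0.26²·4.16² + 2·0.63·0.74·0.26·1.24·4.16 = 3.2624 (%²).
σ_p = √3.2624 = 1.806%.
VaR = 1.960 × 1.806% = 3.540%; on $5,000,000 that is $177,000.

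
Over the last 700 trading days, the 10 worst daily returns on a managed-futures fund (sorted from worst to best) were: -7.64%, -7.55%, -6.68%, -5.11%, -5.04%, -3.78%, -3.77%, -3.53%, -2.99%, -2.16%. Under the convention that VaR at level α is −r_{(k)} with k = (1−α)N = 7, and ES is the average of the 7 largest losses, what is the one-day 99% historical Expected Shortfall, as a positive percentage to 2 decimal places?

The 7 worst returns sum to -39.57%.
ES = −(-39.57%) / 7 = 5.6528…% ≈ 5.65%.

5.65%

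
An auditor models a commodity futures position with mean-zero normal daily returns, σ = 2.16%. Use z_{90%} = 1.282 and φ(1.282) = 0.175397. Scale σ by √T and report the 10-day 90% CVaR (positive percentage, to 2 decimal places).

11.98%

σ_{10d} = 2.16% × √10 = 6.831%.
ES multiplier = φ(z)/(1−α) = 0.175397/0.1 = 1.754.
ES = 6.831% × 1.754 = 11.982%.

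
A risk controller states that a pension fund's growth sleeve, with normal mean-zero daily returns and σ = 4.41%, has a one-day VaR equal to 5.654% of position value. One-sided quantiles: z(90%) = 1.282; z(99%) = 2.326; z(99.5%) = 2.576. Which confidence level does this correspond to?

90%

Implied z = VaR/σ = 5.654 / 4.41 = 1.282.
This matches z(90%) = 1.282.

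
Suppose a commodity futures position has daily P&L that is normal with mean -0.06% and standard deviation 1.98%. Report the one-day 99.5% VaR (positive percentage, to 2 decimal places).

At 99.5% one-sided, z = 2.576.
VaR = −μ + z·σ = −(-0.06%) + 2.576 × 1.98% = 5.160%.

5.16%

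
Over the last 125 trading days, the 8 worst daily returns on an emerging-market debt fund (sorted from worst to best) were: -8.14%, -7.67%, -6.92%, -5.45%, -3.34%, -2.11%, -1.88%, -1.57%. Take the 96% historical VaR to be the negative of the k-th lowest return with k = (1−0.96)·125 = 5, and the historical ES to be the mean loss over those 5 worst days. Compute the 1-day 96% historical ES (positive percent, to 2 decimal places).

6.30%

The 5 worst returns sum to -31.52%.
ES = −(-31.52%) / 5 = 6.304% ≈ 6.30%.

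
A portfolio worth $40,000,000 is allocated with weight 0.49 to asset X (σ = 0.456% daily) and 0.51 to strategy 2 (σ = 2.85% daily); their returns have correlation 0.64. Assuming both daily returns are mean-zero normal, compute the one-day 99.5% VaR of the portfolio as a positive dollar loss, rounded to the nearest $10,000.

σ_p² = 0.49²·0.456² + 0.51²·2.85² + 2·0.64·0.49·0.51·0.456·2.85 = 2.5783 (%²).
σ_p = √2.5783 = 1.606%.
At 99.5%, z = 2.576.
VaR = 2.576 × 1.606% = 4.137%; on $40,000,000 that is $1,654,800.

$1,650,000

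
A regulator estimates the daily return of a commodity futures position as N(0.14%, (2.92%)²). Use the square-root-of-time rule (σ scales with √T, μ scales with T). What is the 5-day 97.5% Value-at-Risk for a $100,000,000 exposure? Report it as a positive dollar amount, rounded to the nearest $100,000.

At 97.5%, z = 1.960.
σ_{5d} = 2.92% × √5 = 6.529%; μ_{5d} = 5 × 0.14% = 0.700%.
VaR = −(0.700%) + 1.960 × 6.529% = 12.097%.
On $100,000,000: 0.12097 × $100,000,000 = $12,097,000.

$12,100,000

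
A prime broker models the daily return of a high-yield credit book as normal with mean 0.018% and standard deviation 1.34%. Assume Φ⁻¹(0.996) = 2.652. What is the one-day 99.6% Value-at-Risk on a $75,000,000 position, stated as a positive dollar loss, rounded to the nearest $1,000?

$2,652,000

VaR = −μ + z·σ = −(0.018%) + 2.652 × 1.34% = 3.536%.
On $75,000,000: 0.03536 × $75,000,000 = $2,652,000.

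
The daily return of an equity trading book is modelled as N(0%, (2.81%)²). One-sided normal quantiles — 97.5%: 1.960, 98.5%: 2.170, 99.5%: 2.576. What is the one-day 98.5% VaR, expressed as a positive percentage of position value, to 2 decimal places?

VaR = z·σ = 2.170 × 2.81% = 6.098%.

6.10%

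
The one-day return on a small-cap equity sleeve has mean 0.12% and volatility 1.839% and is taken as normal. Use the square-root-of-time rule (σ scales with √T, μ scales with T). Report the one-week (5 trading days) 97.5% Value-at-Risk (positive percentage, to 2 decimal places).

At 97.5%, z = 1.960.
σ_{5d} = 1.839% × √5 = 4.112%; μ_{5d} = 5 × 0.12% = 0.600%.
VaR = −(0.600%) + 1.960 × 4.112% = 7.460%.

7.46%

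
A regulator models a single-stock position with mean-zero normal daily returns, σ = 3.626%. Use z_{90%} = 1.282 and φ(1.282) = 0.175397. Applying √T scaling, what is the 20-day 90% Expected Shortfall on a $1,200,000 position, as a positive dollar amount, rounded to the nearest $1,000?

$341,000

σ_{20d} = 3.626% × √20 = 16.216%.
ES multiplier = φ(z)/(1−α) = 0.175397/0.1 = 1.754.
ES = 16.216% × 1.754 = 28.443%; on $1,200,000: $341,316.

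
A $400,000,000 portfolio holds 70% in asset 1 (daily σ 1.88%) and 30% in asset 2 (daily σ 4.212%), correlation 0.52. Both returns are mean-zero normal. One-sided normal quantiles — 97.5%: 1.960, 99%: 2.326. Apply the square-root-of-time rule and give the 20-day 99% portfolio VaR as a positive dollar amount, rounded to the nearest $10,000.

σ_p = √(0.7²·1.88² + 0.3²·4.212² + 2·0.52·0.7·0.3·1.88·4.212) = 2.249%.
σ_{20d} = 2.249% × √20 = 10.058%.
VaR = 2.326 × 10.058% = 23.395%; on $400,000,000 that is $93,580,000.

$93,580,000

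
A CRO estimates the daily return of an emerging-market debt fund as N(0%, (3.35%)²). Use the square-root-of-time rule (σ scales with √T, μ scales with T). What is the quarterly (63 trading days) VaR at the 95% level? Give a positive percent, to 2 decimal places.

43.74%

At 95%, z = 1.645.
σ_{63d} = 3.35% × √63 = 26.590%.
VaR = 1.645 × 26.590% = 43.741%.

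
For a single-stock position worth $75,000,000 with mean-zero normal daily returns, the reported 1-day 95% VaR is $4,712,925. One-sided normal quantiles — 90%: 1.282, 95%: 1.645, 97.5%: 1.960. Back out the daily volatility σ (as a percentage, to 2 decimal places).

3.82%

VaR as a fraction: $4,712,925 / $75,000,000 = 6.284%.
σ = VaR / z = 6.284% / 1.645 = 3.820%.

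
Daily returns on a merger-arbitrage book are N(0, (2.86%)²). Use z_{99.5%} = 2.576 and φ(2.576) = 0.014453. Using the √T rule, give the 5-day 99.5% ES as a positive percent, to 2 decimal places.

18.49%

σ_{5d} = 2.86% × √5 = 6.395%.
ES multiplier = φ(z)/(1−α) = 0.014453/0.005 = 2.891.
ES = 6.395% × 2.891 = 18.488%.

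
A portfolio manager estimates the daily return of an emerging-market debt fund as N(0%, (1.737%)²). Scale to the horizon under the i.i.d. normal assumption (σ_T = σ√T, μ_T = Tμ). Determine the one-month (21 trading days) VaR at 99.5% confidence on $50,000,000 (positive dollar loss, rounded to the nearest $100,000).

$10,300,000

At 99.5%, z = 2.576.
σ_{21d} = 1.737% × √21 = 7.960%.
VaR = 2.576 × 7.960% = 20.505%.
On $50,000,000: 0.20505 × $50,000,000 = $10,252,500.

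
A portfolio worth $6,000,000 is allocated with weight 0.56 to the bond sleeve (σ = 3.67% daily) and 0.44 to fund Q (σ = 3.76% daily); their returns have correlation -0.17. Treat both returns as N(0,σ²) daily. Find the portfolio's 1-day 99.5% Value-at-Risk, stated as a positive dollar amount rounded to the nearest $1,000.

$372,000

σ_p² = 0.56²·3.67² + 0.44²·3.76² + 2·-0.17·0.56·0.44·3.67·3.76 = 5.8048 (%²).
σ_p = √5.8048 = 2.409%.
At 99.5%, z = 2.576.
VaR = 2.576 × 2.409% = 6.206%; on $6,000,000 that is $372,360.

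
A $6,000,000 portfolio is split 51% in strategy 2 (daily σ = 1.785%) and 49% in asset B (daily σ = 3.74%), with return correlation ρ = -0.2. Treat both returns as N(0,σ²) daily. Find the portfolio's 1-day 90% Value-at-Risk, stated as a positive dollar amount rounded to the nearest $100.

$144,300

σ_p² = 0.51²·1.785² + 0.49²·3.74² + 2·-0.2·0.51·0.49·1.785·3.74 = 3.5198 (%²).
σ_p = √3.5198 = 1.876%.
At 90%, z = 1.282.
VaR = 1.282 × 1.876% = 2.405%; on $6,000,000 that is $144,300.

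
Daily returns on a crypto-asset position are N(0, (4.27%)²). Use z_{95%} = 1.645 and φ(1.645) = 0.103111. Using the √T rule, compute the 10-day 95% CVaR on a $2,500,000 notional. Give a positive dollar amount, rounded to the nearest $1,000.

σ_{10d} = 4.27% × √10 = 13.503%.
ES multiplier = φ(z)/(1−α) = 0.103111/0.05 = 2.062.
ES = 13.503% × 2.062 = 27.843%; on $2,500,000: $696,075.

$696,000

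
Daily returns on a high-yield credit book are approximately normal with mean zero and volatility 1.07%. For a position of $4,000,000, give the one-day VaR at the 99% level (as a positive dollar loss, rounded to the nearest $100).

At 99% one-sided, z = 2.326.
VaR = z·σ = 2.326 × 1.07% = 2.489%.
On $4,000,000: 0.02489 × $4,000,000 = $99,560.

$99,600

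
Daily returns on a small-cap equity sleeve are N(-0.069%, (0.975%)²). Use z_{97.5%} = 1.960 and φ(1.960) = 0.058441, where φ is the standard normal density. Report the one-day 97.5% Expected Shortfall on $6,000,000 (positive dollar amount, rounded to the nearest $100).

Tail multiplier: φ(z)/(1−α) = 0.058441 / 0.025 = 2.338.
ES = −(-0.069%) + 0.975% × 2.338 = 2.349%.
On $6,000,000: 0.02349 × $6,000,000 = $140,940.

$140,900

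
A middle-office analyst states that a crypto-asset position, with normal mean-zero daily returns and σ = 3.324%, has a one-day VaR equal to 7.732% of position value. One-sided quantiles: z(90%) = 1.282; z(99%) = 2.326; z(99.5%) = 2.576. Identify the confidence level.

Implied z = VaR/σ = 7.732 / 3.324 = 2.326.
This matches z(99%) = 2.326.

99%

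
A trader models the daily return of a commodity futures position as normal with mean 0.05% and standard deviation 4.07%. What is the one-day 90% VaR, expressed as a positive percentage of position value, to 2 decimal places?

5.17%

At 90% one-sided, z = 1.282.
VaR = −μ + z·σ = −(0.05%) + 1.282 × 4.07% = 5.168%.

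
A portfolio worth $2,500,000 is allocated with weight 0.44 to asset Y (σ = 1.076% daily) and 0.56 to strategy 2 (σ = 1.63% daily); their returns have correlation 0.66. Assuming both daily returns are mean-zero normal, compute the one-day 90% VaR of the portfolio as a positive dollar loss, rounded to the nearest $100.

σ_p² = 0.44²·1.076² + 0.56²·1.63² + 2·0.66·0.44·0.56·1.076·1.63 = 1.6278 (%²).
σ_p = √1.6278 = 1.276%.
At 90%, z = 1.282.
VaR = 1.282 × 1.276% = 1.636%; on $2,500,000 that is $40,900.

$40,900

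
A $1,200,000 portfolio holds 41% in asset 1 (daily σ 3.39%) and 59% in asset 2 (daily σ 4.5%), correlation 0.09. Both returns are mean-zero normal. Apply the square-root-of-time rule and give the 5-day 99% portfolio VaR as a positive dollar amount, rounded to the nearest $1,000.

$194,000

σ_p = √(0.41²·3.39² + 0.59²·4.5² + 2·0.09·0.41·0.59·3.39·4.5) = 3.106%.
σ_{5d} = 3.106% × √5 = 6.945%.
z(99%) = 2.326.
VaR = 2.326 × 6.945% = 16.154%; on $1,200,000 that is $193,848.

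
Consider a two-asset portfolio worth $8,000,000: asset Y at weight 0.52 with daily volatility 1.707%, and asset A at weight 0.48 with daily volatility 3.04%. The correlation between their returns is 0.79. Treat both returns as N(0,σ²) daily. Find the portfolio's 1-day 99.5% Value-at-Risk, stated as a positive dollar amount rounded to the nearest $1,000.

$459,000

σ_p² = 0.52²·1.707² + 0.48²·3.04² + 2·0.79·0.52·0.48·1.707·3.04 = 4.9637 (%²).
σ_p = √4.9637 = 2.228%.
At 99.5%, z = 2.576.
VaR = 2.576 × 2.228% = 5.739%; on $8,000,000 that is $459,120.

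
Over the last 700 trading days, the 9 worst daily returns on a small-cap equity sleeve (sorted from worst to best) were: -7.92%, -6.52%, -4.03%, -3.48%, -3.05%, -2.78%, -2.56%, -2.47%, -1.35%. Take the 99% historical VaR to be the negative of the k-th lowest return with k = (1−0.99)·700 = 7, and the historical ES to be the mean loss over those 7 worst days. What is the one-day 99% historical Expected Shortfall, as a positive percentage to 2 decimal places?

The 7 worst returns sum to -30.34%.
ES = −(-30.34%) / 7 = 4.3342…% ≈ 4.33%.

4.33%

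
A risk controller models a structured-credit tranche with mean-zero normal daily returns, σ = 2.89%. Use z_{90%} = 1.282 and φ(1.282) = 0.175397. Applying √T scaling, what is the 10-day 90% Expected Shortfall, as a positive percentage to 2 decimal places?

16.03%

σ_{10d} = 2.89% × √10 = 9.139%.
ES multiplier = φ(z)/(1−α) = 0.175397/0.1 = 1.754.
ES = 9.139% × 1.754 = 16.030%.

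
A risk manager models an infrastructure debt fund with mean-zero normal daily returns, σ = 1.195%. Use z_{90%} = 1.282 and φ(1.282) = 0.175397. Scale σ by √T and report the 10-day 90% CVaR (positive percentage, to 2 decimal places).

σ_{10d} = 1.195% × √10 = 3.779%.
ES multiplier = φ(z)/(1−α) = 0.175397/0.1 = 1.754.
ES = 3.779% × 1.754 = 6.628%.

6.63%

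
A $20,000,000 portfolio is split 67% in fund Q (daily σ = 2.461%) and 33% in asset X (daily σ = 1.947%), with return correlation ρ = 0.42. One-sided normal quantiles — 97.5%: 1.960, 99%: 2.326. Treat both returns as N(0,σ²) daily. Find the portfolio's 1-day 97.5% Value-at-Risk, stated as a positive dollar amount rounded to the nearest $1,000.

σ_p² = 0.67²·2.461² + 0.33²·1.947² + 2·0.42·0.67·0.33·2.461·1.947 = 4.0215 (%²).
σ_p = √4.0215 = 2.005%.
VaR = 1.960 × 2.005% = 3.930%; on $20,000,000 that is $786,000.

$786,000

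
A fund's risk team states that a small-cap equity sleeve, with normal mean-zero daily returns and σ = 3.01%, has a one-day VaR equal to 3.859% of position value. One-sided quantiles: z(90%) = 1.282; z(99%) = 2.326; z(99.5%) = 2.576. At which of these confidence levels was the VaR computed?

90%

Implied z = VaR/σ = 3.859 / 3.01 = 1.282.
This matches z(90%) = 1.282.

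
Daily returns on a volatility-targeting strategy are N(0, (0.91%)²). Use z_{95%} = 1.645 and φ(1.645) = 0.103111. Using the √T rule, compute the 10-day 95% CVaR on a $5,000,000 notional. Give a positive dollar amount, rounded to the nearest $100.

σ_{10d} = 0.91% × √10 = 2.878%.
ES multiplier = φ(z)/(1−α) = 0.103111/0.05 = 2.062.
ES = 2.878% × 2.062 = 5.934%; on $5,000,000: $296,700.

$296,700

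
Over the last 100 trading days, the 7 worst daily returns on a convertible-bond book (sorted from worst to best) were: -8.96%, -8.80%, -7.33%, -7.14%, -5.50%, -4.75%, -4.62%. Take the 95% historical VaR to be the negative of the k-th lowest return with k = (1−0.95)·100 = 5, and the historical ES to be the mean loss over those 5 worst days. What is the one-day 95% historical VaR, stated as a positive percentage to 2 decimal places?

k = 5; the 5th lowest return is -5.50%, so VaR = 5.50%.

5.50%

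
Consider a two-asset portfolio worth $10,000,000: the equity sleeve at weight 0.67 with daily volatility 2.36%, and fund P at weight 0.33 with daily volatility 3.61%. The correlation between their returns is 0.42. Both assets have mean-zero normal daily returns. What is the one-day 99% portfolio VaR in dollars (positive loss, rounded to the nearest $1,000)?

σ_p² = 0.67²·2.36² + 0.33²·3.61² + 2·0.42·0.67·0.33·2.36·3.61 = 5.5017 (%²).
σ_p = √5.5017 = 2.346%.
At 99%, z = 2.326.
VaR = 2.326 × 2.346% = 5.457%; on $10,000,000 that is $545,700.

$546,000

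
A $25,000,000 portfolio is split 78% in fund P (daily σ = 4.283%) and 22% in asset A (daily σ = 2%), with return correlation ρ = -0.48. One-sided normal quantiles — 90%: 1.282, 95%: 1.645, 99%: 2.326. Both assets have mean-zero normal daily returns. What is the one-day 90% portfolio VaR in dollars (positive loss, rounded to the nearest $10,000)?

$1,010,000

σ_p² = 0.78²·4.283² + 0.22²·2² + 2·-0.48·0.78·0.22·4.283·2 = 9.9430 (%²).
σ_p = √9.9430 = 3.153%.
VaR = 1.282 × 3.153% = 4.042%; on $25,000,000 that is $1,010,500.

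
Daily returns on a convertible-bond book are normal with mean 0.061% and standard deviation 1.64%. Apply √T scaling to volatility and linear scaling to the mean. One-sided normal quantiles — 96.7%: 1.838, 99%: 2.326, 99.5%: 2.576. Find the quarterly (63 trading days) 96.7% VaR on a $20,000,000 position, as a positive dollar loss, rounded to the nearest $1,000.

$4,016,000

σ_{63d} = 1.64% × √63 = 13.017%; μ_{63d} = 63 × 0.061% = 3.843%.
VaR = −(3.843%) + 1.838 × 13.017% = 20.082%.
On $20,000,000: 0.20082 × $20,000,000 = $4,016,400.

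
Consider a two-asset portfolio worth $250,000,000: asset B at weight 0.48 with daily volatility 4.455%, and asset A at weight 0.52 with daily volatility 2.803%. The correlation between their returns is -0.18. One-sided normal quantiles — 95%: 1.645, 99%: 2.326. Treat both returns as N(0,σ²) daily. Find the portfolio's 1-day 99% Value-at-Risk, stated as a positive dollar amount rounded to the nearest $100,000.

$13,700,000

σ_p² = 0.48²·4.455² + 0.52²·2.803² + 2·-0.18·0.48·0.52·4.455·2.803 = 5.5752 (%²).
σ_p = √5.5752 = 2.361%.
VaR = 2.326 × 2.361% = 5.492%; on $250,000,000 that is $13,730,000.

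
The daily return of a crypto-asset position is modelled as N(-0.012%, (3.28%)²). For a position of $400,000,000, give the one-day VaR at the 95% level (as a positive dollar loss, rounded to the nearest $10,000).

At 95% one-sided, z = 1.645.
VaR = −μ + z·σ = −(-0.012%) + 1.645 × 3.28% = 5.408%.
On $400,000,000: 0.05408 × $400,000,000 = $21,632,000.

$21,630,000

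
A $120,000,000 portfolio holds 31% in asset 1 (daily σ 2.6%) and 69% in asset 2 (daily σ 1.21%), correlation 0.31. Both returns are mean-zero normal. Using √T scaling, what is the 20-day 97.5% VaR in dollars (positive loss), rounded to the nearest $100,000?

σ_p = √(0.31²·2.6² + 0.69²·1.21² + 2·0.31·0.31·0.69·2.6·1.21) = 1.328%.
σ_{20d} = 1.328% × √20 = 5.939%.
z(97.5%) = 1.960.
VaR = 1.960 × 5.939% = 11.640%; on $120,000,000 that is $13,968,000.

$14,000,000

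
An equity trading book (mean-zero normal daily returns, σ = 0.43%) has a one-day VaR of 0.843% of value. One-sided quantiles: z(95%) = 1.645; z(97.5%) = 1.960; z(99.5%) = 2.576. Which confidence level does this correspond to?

97.5%

Implied z = VaR/σ = 0.843 / 0.43 = 1.960.
This matches z(97.5%) = 1.960.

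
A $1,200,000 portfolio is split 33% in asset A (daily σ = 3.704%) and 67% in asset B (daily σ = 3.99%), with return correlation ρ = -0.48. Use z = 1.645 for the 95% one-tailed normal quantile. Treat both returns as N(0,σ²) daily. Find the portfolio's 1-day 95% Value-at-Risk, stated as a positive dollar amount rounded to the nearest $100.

$46,300

σ_p² = 0.33²·3.704² + 0.67²·3.99² + 2·-0.48·0.33·0.67·3.704·3.99 = 5.5037 (%²).
σ_p = √5.5037 = 2.346%.
VaR = 1.645 × 2.346% = 3.859%; on $1,200,000 that is $46,308.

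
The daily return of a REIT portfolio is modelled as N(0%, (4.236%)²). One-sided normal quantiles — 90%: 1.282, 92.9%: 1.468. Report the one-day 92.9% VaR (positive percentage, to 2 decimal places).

6.22%

VaR = z·σ = 1.468 × 4.236% = 6.218%.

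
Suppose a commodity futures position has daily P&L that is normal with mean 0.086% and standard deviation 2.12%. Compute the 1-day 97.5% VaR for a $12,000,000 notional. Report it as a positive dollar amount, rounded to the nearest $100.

At 97.5% one-sided, z = 1.960.
VaR = −μ + z·σ = −(0.086%) + 1.960 × 2.12% = 4.069%.
On $12,000,000: 0.04069 × $12,000,000 = $488,280.

$488,300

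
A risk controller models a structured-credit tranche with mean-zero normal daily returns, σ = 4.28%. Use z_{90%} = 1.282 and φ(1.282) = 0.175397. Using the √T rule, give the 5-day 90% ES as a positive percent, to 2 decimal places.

16.79%

σ_{5d} = 4.28% × √5 = 9.570%.
ES multiplier = φ(z)/(1−α) = 0.175397/0.1 = 1.754.
ES = 9.570% × 1.754 = 16.786%.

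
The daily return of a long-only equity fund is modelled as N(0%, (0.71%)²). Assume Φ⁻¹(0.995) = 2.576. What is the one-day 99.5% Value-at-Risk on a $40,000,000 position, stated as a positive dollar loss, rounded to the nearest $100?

VaR = z·σ = 2.576 × 0.71% = 1.829%.
On $40,000,000: 0.01829 × $40,000,000 = $731,600.

$731,600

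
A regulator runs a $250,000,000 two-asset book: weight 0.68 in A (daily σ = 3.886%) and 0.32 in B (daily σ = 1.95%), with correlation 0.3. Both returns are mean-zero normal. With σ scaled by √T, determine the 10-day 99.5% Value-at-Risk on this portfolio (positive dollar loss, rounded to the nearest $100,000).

σ_p = √(0.68²·3.886² + 0.32²·1.95² + 2·0.3·0.68·0.32·3.886·1.95) = 2.892%.
σ_{10d} = 2.892% × √10 = 9.145%.
z(99.5%) = 2.576.
VaR = 2.576 × 9.145% = 23.558%; on $250,000,000 that is $58,895,000.

$58,900,000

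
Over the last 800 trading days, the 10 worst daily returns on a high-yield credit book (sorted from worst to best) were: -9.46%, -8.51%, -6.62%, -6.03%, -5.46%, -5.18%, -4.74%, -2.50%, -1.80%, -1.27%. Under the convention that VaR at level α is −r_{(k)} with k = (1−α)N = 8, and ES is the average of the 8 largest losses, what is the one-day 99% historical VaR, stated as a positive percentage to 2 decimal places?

k = 8; the 8th lowest return is -2.50%, so VaR = 2.50%.

2.50%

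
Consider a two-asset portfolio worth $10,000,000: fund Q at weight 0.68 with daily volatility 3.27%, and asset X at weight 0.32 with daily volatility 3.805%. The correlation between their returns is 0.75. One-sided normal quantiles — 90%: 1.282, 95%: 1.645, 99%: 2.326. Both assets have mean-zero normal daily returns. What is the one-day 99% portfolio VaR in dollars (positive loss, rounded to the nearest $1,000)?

$753,000

σ_p² = 0.68²·3.27² + 0.32²·3.805² + 2·0.75·0.68·0.32·3.27·3.805 = 10.4881 (%²).
σ_p = √10.4881 = 3.239%.
VaR = 2.326 × 3.239% = 7.534%; on $10,000,000 that is $753,400.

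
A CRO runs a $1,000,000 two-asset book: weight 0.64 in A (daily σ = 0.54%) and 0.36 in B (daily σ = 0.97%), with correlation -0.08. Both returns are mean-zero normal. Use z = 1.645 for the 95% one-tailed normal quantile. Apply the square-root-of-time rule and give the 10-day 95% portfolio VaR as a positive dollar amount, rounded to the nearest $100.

σ_p = √(0.64²·0.54² + 0.36²·0.97² + 2·-0.08·0.64·0.36·0.54·0.97) = 0.471%.
σ_{10d} = 0.471% × √10 = 1.489%.
VaR = 1.645 × 1.489% = 2.449%; on $1,000,000 that is $24,490.

$24,500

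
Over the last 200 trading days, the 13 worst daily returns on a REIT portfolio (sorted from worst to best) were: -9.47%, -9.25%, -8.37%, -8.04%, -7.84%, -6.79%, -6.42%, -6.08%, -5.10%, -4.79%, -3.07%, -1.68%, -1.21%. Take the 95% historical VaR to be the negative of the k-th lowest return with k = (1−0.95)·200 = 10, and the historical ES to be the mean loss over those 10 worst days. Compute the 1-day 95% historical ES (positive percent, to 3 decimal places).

7.215%

The 10 worst returns sum to -72.15%.
ES = −(-72.15%) / 10 = 7.215%.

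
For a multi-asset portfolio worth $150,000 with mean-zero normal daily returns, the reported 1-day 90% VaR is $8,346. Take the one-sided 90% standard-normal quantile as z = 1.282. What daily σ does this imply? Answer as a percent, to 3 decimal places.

VaR as a fraction: $8,346 / $150,000 = 5.564%.
σ = VaR / z = 5.564% / 1.282 = 4.340%.

4.340%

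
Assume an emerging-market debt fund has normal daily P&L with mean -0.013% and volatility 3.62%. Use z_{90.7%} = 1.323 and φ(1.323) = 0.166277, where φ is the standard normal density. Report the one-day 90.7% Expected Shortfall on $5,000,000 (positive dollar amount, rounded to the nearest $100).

Tail multiplier: φ(z)/(1−α) = 0.166277 / 0.093 = 1.788.
ES = −(-0.013%) + 3.62% × 1.788 = 6.486%.
On $5,000,000: 0.06486 × $5,000,000 = $324,300.

$324,300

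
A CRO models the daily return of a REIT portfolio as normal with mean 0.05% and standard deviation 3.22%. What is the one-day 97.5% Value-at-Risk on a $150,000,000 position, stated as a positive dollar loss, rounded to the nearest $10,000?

At 97.5% one-sided, z = 1.960.
VaR = −μ + z·σ = −(0.05%) + 1.960 × 3.22% = 6.261%.
On $150,000,000: 0.06261 × $150,000,000 = $9,391,500.

$9,390,000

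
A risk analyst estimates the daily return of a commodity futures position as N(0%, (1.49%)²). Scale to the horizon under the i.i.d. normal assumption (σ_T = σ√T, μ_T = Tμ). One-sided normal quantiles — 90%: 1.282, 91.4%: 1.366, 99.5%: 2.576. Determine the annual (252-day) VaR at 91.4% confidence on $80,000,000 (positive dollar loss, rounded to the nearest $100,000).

σ_{252d} = 1.49% × √252 = 23.653%.
VaR = 1.366 × 23.653% = 32.310%.
On $80,000,000: 0.32310 × $80,000,000 = $25,848,000.

$25,800,000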